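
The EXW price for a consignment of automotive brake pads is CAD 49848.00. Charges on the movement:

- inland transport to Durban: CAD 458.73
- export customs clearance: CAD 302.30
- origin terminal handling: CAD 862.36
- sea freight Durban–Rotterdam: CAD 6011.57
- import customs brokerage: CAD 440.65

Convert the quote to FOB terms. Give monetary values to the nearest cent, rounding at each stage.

Not relevant to the conversion: freight, brokerage — on the buyer under both terms; not part of either seller's price.
From EXW to FOB, the seller additionally bears: inland to port, export clearance, origin terminal.
FOB price = 49848.00 + 458.73 + 302.30 + 862.36 = 51471.39

FOB price: CAD 51471.39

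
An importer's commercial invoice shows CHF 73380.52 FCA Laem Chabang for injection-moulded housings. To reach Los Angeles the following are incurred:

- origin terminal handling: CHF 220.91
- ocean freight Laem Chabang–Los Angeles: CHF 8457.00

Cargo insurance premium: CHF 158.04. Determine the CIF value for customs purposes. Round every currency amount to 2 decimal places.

CIF value: CHF 82216.47

CIF = FCA price + pre-shipment costs + freight + insurance
CIF = 73380.52 + 220.91 + 8457.00 + 158.04 = 82216.47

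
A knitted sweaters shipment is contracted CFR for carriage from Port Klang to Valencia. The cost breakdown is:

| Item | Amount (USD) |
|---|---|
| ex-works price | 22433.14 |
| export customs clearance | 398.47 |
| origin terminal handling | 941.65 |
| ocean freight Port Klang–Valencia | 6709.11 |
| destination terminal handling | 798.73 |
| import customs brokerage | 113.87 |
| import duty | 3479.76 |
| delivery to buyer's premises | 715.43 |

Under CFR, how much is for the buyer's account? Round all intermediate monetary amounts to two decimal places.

CFR: the seller pays costs through ocean freight to the destination port, but not insurance.
Seller's account: goods 22433.14 + export clearance 398.47 + origin terminal 941.65 + freight 6709.11 = 30482.37
Buyer's account: destination terminal 798.73 + brokerage 113.87 + duty 3479.76 + delivery 715.43 = 5107.79

Buyer's account: USD 5107.79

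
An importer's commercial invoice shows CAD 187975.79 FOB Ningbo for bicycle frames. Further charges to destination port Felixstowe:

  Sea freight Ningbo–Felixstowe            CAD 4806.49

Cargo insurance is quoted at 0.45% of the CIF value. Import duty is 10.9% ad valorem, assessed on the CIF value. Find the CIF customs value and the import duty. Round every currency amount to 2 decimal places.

Let C be the CIF value. C = FOB price + freight + 0.45% × C
C − 0.45% × C = 187975.79 + 4806.49
0.9955 × C = 192782.28
C = 192782.28 / 0.9955 = 193653.72
Insurance premium = 0.45% × 193653.72 = 871.44
Import duty = 193653.72 × 10.9% = 21108.26

CIF value: CAD 193653.72; import duty: CAD 21108.26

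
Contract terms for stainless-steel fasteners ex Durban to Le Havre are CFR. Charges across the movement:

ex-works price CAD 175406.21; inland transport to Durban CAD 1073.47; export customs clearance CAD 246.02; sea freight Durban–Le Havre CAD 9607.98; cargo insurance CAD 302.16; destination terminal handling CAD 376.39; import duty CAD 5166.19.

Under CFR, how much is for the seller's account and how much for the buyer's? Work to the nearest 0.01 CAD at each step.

Seller: CAD 186333.68; buyer: CAD 5844.74

CFR: the seller pays costs through ocean freight to the destination port, but not insurance.
Seller's account: goods 175406.21 + inland to port 1073.47 + export clearance 246.02 + freight 9607.98 = 186333.68
Buyer's account: insurance 302.16 + destination terminal 376.39 + duty 5166.19 = 5844.74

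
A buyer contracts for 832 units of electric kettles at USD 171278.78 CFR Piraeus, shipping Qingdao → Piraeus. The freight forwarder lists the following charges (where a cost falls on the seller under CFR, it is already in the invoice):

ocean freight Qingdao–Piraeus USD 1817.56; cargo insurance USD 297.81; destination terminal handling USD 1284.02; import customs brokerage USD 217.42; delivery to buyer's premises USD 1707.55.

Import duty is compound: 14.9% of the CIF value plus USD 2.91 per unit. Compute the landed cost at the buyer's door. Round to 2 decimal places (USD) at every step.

Total landed cost: USD 202771.61

CFR: the seller pays costs through ocean freight to the destination port, but not insurance.
Already in the invoice (seller's account under CFR): freight — exclude.
CIF value = CFR price + insurance = 171278.78 + 297.81 = 171576.59
Ad valorem component: 171576.59 × 14.9% = 25564.91
Specific component: 832 × 2.91 = 2421.12
Import duty = 25564.91 + 2421.12 = 27986.03
Buyer bears: insurance 297.81 + destination terminal 1284.02 + brokerage 217.42 + delivery 1707.55 + duty 27986.03 = 31492.83
Landed cost = invoice 171278.78 + 31492.83 = 202771.61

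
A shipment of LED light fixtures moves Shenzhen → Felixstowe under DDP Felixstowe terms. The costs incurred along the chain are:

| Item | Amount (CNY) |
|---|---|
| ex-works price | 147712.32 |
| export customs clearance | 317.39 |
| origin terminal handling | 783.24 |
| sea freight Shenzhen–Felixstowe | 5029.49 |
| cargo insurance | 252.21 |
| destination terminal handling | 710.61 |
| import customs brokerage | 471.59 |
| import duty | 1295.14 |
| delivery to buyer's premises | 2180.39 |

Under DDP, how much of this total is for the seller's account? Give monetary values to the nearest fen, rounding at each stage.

DDP: the seller bears all costs including import duty.
Seller's account: goods 147712.32 + export clearance 317.39 + origin terminal 783.24 + freight 5029.49 + insurance 252.21 + destination terminal 710.61 + brokerage 471.59 + duty 1295.14 + delivery 2180.39 = 158752.38
Buyer's account: 0.00

Seller's account: CNY 158752.38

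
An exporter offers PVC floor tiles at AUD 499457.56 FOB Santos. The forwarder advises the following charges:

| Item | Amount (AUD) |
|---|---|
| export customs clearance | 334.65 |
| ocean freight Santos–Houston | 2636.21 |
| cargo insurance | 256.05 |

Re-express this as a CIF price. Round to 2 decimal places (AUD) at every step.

CIF price: AUD 502349.82

Not relevant to the conversion: export clearance — on the seller under both FOB and CIF; already in the FOB price and stays in the CIF price.
From FOB to CIF, the seller additionally bears: freight, insurance.
CIF price = 499457.56 + 2636.21 + 256.05 = 502349.82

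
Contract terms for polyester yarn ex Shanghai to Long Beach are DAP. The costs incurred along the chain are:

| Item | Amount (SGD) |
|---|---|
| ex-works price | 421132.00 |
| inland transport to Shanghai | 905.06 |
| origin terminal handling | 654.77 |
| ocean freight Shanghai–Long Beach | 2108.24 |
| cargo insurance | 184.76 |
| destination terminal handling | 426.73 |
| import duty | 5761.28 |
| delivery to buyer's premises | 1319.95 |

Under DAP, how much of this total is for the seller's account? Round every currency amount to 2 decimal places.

DAP: the seller bears all costs to the named destination except import duty and clearance.
Seller's account: goods 421132.00 + inland to port 905.06 + origin terminal 654.77 + freight 2108.24 + insurance 184.76 + destination terminal 426.73 + delivery 1319.95 = 426731.51
Buyer's account: duty 5761.28 = 5761.28

Seller's account: SGD 426731.51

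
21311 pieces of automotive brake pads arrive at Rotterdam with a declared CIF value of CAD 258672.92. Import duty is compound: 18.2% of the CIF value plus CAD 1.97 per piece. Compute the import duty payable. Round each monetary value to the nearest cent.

Import duty: CAD 89061.14

Ad valorem component: 258672.92 × 18.2% = 47078.47
Specific component: 21311 × 1.97 = 41982.67
Import duty = 47078.47 + 41982.67 = 89061.14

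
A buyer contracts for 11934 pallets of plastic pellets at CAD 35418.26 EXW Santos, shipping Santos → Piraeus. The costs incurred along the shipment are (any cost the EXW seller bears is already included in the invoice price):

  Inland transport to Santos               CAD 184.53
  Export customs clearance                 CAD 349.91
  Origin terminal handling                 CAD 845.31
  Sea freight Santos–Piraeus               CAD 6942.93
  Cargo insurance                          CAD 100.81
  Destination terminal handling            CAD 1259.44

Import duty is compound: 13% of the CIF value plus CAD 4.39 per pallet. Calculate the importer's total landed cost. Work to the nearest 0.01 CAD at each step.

Total landed cost: CAD 103190.88

EXW: the seller makes goods available at their premises; the buyer bears all onward costs.
CIF value = EXW price + inland to port + export clearance + origin terminal + freight + insurance = 35418.26 + 184.53 + 349.91 + 845.31 + 6942.93 + 100.81 = 43841.75
Ad valorem component: 43841.75 × 13% = 5699.43
Specific component: 11934 × 4.39 = 52390.26
Import duty = 5699.43 + 52390.26 = 58089.69
Buyer bears: inland to port 184.53 + export clearance 349.91 + origin terminal 845.31 + freight 6942.93 + insurance 100.81 + destination terminal 1259.44 + duty 58089.69 = 67772.62
Landed cost = invoice 35418.26 + 67772.62 = 103190.88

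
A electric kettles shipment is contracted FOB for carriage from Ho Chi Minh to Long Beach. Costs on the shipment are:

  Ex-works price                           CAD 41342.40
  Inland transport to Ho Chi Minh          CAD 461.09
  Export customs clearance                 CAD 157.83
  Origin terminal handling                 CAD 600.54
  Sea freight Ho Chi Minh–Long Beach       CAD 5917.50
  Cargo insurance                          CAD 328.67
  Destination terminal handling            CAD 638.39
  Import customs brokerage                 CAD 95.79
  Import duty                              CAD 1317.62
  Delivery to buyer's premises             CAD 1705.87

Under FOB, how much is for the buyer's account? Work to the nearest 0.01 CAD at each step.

FOB: the seller bears costs until goods are on board at the origin port; the buyer bears freight, insurance and all costs thereafter.
Seller's account: goods 41342.40 + inland to port 461.09 + export clearance 157.83 + origin terminal 600.54 = 42561.86
Buyer's account: freight 5917.50 + insurance 328.67 + destination terminal 638.39 + brokerage 95.79 + duty 1317.62 + delivery 1705.87 = 10003.84

Buyer's account: CAD 10003.84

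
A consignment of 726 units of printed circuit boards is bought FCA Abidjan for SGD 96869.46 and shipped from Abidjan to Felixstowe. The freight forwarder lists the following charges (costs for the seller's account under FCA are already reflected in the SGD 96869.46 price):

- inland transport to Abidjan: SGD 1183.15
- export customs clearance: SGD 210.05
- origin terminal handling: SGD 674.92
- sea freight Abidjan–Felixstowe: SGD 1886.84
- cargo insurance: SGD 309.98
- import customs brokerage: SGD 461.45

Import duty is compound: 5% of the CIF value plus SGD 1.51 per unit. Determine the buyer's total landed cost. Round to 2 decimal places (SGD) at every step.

FCA: the seller delivers export-cleared goods to the carrier; the buyer bears costs from that point.
Already in the invoice (seller's account under FCA): inland to port, export clearance — exclude.
CIF value = FCA price + origin terminal + freight + insurance = 96869.46 + 674.92 + 1886.84 + 309.98 = 99741.20
Ad valorem component: 99741.20 × 5% = 4987.06
Specific component: 726 × 1.51 = 1096.26
Import duty = 4987.06 + 1096.26 = 6083.32
Buyer bears: origin terminal 674.92 + freight 1886.84 + insurance 309.98 + brokerage 461.45 + duty 6083.32 = 9416.51
Landed cost = invoice 96869.46 + 9416.51 = 106285.97

Total landed cost: SGD 106285.97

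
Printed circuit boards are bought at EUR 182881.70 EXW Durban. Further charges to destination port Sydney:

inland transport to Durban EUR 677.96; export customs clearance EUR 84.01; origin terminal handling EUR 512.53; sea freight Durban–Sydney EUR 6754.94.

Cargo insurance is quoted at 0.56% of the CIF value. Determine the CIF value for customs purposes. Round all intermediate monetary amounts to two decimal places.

Let C be the CIF value. C = EXW price + pre-shipment costs + freight + 0.56% × C
C − 0.56% × C = 182881.70 + 677.96 + 84.01 + 512.53 + 6754.94
0.9944 × C = 190911.14
C = 190911.14 / 0.9944 = 191986.26
Insurance premium = 0.56% × 191986.26 = 1075.12

CIF value: EUR 191986.26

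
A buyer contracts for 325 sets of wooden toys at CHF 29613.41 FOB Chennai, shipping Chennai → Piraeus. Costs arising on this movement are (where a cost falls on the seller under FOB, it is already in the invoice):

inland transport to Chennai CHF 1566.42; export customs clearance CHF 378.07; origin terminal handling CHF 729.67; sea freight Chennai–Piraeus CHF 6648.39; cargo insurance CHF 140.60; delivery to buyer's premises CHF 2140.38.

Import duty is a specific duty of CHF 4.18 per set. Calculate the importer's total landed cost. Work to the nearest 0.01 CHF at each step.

Total landed cost: CHF 39901.28

FOB: the seller bears costs until goods are on board at the origin port; the buyer bears freight, insurance and all costs thereafter.
Already in the invoice (seller's account under FOB): inland to port, export clearance, origin terminal — exclude.
CIF value = FOB price + freight + insurance = 29613.41 + 6648.39 + 140.60 = 36402.40
Import duty = 325 × 4.18 = 1358.50
Buyer bears: freight 6648.39 + insurance 140.60 + delivery 2140.38 + duty 1358.50 = 10287.87
Landed cost = invoice 29613.41 + 10287.87 = 39901.28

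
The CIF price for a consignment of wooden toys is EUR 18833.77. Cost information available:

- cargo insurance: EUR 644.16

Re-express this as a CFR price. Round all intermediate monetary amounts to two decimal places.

CFR price: EUR 18189.61

From CIF to CFR, the seller no longer bears: insurance.
CFR price = 18833.77 − 644.16 = 18189.61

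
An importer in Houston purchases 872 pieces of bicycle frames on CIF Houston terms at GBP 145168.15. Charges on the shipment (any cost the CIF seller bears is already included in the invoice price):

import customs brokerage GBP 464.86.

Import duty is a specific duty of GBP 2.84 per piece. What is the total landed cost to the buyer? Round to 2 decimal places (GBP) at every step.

CIF: the seller pays costs through ocean freight and marine insurance to the destination port.
The CIF price already equals the CIF value: 145168.15
Import duty = 872 × 2.84 = 2476.48
Buyer bears: brokerage 464.86 + duty 2476.48 = 2941.34
Landed cost = invoice 145168.15 + 2941.34 = 148109.49

Total landed cost: GBP 148109.49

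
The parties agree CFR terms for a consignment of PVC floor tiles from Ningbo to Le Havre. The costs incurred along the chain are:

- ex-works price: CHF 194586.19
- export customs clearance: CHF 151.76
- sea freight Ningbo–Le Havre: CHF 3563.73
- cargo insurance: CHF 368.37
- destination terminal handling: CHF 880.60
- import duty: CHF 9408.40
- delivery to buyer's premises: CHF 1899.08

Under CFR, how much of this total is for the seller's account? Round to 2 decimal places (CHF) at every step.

Seller's account: CHF 198301.68

CFR: the seller pays costs through ocean freight to the destination port, but not insurance.
Seller's account: goods 194586.19 + export clearance 151.76 + freight 3563.73 = 198301.68
Buyer's account: insurance 368.37 + destination terminal 880.60 + duty 9408.40 + delivery 1899.08 = 12556.45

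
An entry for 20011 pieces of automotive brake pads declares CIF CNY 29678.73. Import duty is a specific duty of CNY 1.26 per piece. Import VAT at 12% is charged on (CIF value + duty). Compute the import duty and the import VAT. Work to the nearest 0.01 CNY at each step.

Import duty: CNY 25213.86; import VAT: CNY 6587.11

Import duty = 20011 × 1.26 = 25213.86
VAT base = CIF + duty = 29678.73 + 25213.86 = 54892.59
Import VAT = 54892.59 × 12% = 6587.11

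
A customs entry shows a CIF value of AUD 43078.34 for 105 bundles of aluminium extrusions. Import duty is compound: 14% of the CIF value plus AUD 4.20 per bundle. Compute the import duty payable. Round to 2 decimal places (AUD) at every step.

Ad valorem component: 43078.34 × 14% = 6030.97
Specific component: 105 × 4.20 = 441.00
Import duty = 6030.97 + 441.00 = 6471.97

Import duty: AUD 6471.97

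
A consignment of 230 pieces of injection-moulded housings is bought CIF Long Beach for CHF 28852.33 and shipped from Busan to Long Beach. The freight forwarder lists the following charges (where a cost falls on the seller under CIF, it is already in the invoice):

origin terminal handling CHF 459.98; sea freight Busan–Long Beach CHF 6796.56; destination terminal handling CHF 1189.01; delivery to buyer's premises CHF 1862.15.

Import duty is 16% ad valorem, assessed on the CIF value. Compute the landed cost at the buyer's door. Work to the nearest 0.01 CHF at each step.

CIF: the seller pays costs through ocean freight and marine insurance to the destination port.
Already in the invoice (seller's account under CIF): origin terminal, freight — exclude.
The CIF price already equals the CIF value: 28852.33
Import duty = 28852.33 × 16% = 4616.37
Buyer bears: destination terminal 1189.01 + delivery 1862.15 + duty 4616.37 = 7667.53
Landed cost = invoice 28852.33 + 7667.53 = 36519.86

Total landed cost: CHF 36519.86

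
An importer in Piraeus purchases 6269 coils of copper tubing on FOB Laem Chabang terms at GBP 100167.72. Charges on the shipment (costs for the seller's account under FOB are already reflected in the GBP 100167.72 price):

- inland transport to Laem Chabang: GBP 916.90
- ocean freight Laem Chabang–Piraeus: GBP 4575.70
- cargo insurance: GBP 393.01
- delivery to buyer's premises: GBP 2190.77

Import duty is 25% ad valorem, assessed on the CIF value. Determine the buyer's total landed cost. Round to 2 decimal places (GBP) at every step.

Total landed cost: GBP 133611.31

FOB: the seller bears costs until goods are on board at the origin port; the buyer bears freight, insurance and all costs thereafter.
Already in the invoice (seller's account under FOB): inland to port — exclude.
CIF value = FOB price + freight + insurance = 100167.72 + 4575.70 + 393.01 = 105136.43
Import duty = 105136.43 × 25% = 26284.11
Buyer bears: freight 4575.70 + insurance 393.01 + delivery 2190.77 + duty 26284.11 = 33443.59
Landed cost = invoice 100167.72 + 33443.59 = 133611.31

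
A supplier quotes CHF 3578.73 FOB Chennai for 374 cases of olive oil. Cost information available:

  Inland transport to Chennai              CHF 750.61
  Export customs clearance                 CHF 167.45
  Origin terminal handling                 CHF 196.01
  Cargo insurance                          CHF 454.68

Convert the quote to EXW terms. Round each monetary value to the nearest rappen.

Not relevant to the conversion: insurance — on the buyer under both terms; not part of either seller's price.
From FOB to EXW, the seller no longer bears: inland to port, export clearance, origin terminal.
EXW price = 3578.73 − 750.61 − 167.45 − 196.01 = 2464.66

EXW price: CHF 2464.66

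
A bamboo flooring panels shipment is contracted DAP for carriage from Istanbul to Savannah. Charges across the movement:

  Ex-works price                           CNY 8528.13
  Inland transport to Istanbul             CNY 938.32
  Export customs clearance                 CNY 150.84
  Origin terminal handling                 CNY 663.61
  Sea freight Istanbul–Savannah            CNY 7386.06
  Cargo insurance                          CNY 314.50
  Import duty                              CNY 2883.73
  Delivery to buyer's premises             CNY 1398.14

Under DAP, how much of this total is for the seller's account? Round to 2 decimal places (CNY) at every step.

Seller's account: CNY 19379.60

DAP: the seller bears all costs to the named destination except import duty and clearance.
Seller's account: goods 8528.13 + inland to port 938.32 + export clearance 150.84 + origin terminal 663.61 + freight 7386.06 + insurance 314.50 + delivery 1398.14 = 19379.60
Buyer's account: duty 2883.73 = 2883.73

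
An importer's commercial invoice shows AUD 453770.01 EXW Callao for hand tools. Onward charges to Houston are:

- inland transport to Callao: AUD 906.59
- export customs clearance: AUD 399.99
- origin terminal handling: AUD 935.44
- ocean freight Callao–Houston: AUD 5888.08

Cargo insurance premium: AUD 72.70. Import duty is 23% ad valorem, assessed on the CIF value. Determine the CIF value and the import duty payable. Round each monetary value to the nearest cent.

CIF = EXW price + pre-shipment costs + freight + insurance
CIF = 453770.01 + 906.59 + 399.99 + 935.44 + 5888.08 + 72.70 = 461972.81
Import duty = 461972.81 × 23% = 106253.75

CIF value: AUD 461972.81; import duty: AUD 106253.75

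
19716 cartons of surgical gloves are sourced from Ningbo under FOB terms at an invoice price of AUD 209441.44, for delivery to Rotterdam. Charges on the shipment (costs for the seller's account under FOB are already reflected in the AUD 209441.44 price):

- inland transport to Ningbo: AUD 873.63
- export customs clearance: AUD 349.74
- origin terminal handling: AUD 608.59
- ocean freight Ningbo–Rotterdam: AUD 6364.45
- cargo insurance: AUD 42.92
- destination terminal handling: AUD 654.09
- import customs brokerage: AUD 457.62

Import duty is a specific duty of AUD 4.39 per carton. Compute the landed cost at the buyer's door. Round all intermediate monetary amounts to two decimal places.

FOB: the seller bears costs until goods are on board at the origin port; the buyer bears freight, insurance and all costs thereafter.
Already in the invoice (seller's account under FOB): inland to port, export clearance, origin terminal — exclude.
CIF value = FOB price + freight + insurance = 209441.44 + 6364.45 + 42.92 = 215848.81
Import duty = 19716 × 4.39 = 86553.24
Buyer bears: freight 6364.45 + insurance 42.92 + destination terminal 654.09 + brokerage 457.62 + duty 86553.24 = 94072.32
Landed cost = invoice 209441.44 + 94072.32 = 303513.76

Total landed cost: AUD 303513.76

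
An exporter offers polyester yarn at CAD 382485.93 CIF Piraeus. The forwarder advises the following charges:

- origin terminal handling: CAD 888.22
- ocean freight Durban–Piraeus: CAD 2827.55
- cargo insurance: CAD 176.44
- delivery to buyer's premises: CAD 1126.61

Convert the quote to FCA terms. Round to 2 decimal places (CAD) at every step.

Not relevant to the conversion: delivery — on the buyer under both terms; not part of either seller's price.
From CIF to FCA, the seller no longer bears: origin terminal, freight, insurance.
FCA price = 382485.93 − 888.22 − 2827.55 − 176.44 = 378593.72

FCA price: CAD 378593.72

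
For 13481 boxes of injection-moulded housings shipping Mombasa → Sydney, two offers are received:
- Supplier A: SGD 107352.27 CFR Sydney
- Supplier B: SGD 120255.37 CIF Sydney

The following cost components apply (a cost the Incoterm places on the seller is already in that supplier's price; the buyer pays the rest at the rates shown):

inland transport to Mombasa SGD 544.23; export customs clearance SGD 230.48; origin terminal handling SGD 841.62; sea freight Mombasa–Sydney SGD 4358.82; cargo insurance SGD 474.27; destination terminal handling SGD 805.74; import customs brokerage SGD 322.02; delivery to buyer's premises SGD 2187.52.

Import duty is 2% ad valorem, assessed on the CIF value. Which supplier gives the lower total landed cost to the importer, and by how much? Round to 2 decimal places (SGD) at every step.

Supplier A (CFR):
CIF value = CFR price + insurance = 107352.27 + 474.27 = 107826.54
Import duty = 107826.54 × 2% = 2156.53
Buyer bears (A): 474.27 + 805.74 + 322.02 + 2187.52 = 3789.55
Landed cost (A) = invoice 107352.27 + 3789.55 + duty 2156.53 = 113298.35
Supplier B (CIF):
The CIF price already equals the CIF value: 120255.37
Import duty = 120255.37 × 2% = 2405.11
Buyer bears (B): 805.74 + 322.02 + 2187.52 = 3315.28
Landed cost (B) = invoice 120255.37 + 3315.28 + duty 2405.11 = 125975.76
Difference = |113298.35 − 125975.76| = 12677.41

Supplier A is cheaper by SGD 12677.41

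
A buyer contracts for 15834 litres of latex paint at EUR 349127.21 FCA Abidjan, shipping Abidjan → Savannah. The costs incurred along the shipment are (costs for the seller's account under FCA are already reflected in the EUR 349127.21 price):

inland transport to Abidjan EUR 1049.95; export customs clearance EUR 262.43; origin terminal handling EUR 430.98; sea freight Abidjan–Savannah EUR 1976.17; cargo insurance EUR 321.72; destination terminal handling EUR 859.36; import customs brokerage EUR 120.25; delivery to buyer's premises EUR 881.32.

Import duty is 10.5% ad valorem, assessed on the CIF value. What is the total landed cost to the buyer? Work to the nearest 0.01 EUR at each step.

Total landed cost: EUR 390661.90

FCA: the seller delivers export-cleared goods to the carrier; the buyer bears costs from that point.
Already in the invoice (seller's account under FCA): inland to port, export clearance — exclude.
CIF value = FCA price + origin terminal + freight + insurance = 349127.21 + 430.98 + 1976.17 + 321.72 = 351856.08
Import duty = 351856.08 × 10.5% = 36944.89
Buyer bears: origin terminal 430.98 + freight 1976.17 + insurance 321.72 + destination terminal 859.36 + brokerage 120.25 + delivery 881.32 + duty 36944.89 = 41534.69
Landed cost = invoice 349127.21 + 41534.69 = 390661.90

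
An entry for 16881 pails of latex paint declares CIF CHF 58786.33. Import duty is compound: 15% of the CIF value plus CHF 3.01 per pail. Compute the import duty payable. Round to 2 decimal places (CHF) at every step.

Import duty: CHF 59629.76

Ad valorem component: 58786.33 × 15% = 8817.95
Specific component: 16881 × 3.01 = 50811.81
Import duty = 8817.95 + 50811.81 = 59629.76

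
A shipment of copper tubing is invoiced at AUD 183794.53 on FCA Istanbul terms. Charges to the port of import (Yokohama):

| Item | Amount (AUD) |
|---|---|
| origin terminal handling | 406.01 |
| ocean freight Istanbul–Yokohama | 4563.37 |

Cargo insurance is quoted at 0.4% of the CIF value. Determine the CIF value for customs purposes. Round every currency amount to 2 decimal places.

CIF value: AUD 189522.00

Let C be the CIF value. C = FCA price + pre-shipment costs + freight + 0.4% × C
C − 0.4% × C = 183794.53 + 406.01 + 4563.37
0.996 × C = 188763.91
C = 188763.91 / 0.996 = 189522.00
Insurance premium = 0.4% × 189522.00 = 758.09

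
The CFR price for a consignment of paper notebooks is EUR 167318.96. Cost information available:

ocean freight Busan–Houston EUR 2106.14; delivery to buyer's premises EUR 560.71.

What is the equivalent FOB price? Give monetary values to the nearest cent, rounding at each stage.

Not relevant to the conversion: delivery — on the buyer under both terms; not part of either seller's price.
From CFR to FOB, the seller no longer bears: freight.
FOB price = 167318.96 − 2106.14 = 165212.82

FOB price: EUR 165212.82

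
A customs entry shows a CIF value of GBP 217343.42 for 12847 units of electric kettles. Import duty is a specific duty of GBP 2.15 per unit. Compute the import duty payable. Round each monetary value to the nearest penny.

Import duty = 12847 × 2.15 = 27621.05

Import duty: GBP 27621.05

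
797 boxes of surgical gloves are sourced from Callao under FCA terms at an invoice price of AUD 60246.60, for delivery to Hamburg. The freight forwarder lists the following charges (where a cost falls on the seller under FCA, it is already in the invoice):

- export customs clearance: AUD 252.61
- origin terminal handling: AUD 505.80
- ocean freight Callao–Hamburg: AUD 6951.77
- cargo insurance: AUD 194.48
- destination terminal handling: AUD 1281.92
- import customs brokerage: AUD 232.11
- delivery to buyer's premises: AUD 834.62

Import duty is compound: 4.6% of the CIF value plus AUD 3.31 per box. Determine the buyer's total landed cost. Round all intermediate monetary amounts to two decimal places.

Total landed cost: AUD 76008.71

FCA: the seller delivers export-cleared goods to the carrier; the buyer bears costs from that point.
Already in the invoice (seller's account under FCA): export clearance — exclude.
CIF value = FCA price + origin terminal + freight + insurance = 60246.60 + 505.80 + 6951.77 + 194.48 = 67898.65
Ad valorem component: 67898.65 × 4.6% = 3123.34
Specific component: 797 × 3.31 = 2638.07
Import duty = 3123.34 + 2638.07 = 5761.41
Buyer bears: origin terminal 505.80 + freight 6951.77 + insurance 194.48 + destination terminal 1281.92 + brokerage 232.11 + delivery 834.62 + duty 5761.41 = 15762.11
Landed cost = invoice 60246.60 + 15762.11 = 76008.71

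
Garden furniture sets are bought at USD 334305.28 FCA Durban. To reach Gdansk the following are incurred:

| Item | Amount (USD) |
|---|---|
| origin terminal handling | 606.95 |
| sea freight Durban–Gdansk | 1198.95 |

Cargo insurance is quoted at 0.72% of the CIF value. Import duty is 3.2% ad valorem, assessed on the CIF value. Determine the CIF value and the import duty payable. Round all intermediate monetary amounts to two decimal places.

Let C be the CIF value. C = FCA price + pre-shipment costs + freight + 0.72% × C
C − 0.72% × C = 334305.28 + 606.95 + 1198.95
0.9928 × C = 336111.18
C = 336111.18 / 0.9928 = 338548.73
Insurance premium = 0.72% × 338548.73 = 2437.55
Import duty = 338548.73 × 3.2% = 10833.56

CIF value: USD 338548.73; import duty: USD 10833.56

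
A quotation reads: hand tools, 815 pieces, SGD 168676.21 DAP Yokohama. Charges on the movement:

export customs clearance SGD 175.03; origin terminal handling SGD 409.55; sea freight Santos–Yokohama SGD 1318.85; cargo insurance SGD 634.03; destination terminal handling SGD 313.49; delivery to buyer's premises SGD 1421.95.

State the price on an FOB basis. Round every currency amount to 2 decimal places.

FOB price: SGD 164987.89

Not relevant to the conversion: export clearance, origin terminal — on the seller under both DAP and FOB; already in the DAP price and stays in the FOB price.
From DAP to FOB, the seller no longer bears: freight, insurance, destination terminal, delivery.
FOB price = 168676.21 − 1318.85 − 634.03 − 313.49 − 1421.95 = 164987.89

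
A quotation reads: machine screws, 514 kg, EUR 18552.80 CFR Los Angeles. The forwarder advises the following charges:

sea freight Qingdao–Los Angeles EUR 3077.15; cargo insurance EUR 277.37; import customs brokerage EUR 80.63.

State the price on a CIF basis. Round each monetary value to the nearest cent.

CIF price: EUR 18830.17

Not relevant to the conversion: freight — on the seller under both CFR and CIF; already in the CFR price and stays in the CIF price. brokerage — on the buyer under both terms; not part of either seller's price.
From CFR to CIF, the seller additionally bears: insurance.
CIF price = 18552.80 + 277.37 = 18830.17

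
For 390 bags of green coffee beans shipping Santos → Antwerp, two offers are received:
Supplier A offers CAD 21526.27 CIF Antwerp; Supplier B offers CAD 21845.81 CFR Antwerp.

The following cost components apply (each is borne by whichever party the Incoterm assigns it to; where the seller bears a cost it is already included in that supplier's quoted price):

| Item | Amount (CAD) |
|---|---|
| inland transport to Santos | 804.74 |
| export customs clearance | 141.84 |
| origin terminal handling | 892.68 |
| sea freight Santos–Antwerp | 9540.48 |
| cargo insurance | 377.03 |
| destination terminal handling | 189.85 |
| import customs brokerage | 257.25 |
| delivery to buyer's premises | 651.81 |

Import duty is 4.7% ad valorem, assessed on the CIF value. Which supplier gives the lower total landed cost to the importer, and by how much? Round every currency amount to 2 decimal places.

Supplier A is cheaper by CAD 729.31

Supplier A (CIF):
The CIF price already equals the CIF value: 21526.27
Import duty = 21526.27 × 4.7% = 1011.73
Buyer bears (A): 189.85 + 257.25 + 651.81 = 1098.91
Landed cost (A) = invoice 21526.27 + 1098.91 + duty 1011.73 = 23636.91
Supplier B (CFR):
CIF value = CFR price + insurance = 21845.81 + 377.03 = 22222.84
Import duty = 22222.84 × 4.7% = 1044.47
Buyer bears (B): 377.03 + 189.85 + 257.25 + 651.81 = 1475.94
Landed cost (B) = invoice 21845.81 + 1475.94 + duty 1044.47 = 24366.22
Difference = |23636.91 − 24366.22| = 729.31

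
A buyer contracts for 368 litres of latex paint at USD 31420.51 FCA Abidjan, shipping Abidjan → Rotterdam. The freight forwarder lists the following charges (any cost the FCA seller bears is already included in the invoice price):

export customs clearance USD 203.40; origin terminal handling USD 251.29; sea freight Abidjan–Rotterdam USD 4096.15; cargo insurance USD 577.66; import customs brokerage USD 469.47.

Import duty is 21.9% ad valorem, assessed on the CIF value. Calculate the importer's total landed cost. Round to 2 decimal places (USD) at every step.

FCA: the seller delivers export-cleared goods to the carrier; the buyer bears costs from that point.
Already in the invoice (seller's account under FCA): export clearance — exclude.
CIF value = FCA price + origin terminal + freight + insurance = 31420.51 + 251.29 + 4096.15 + 577.66 = 36345.61
Import duty = 36345.61 × 21.9% = 7959.69
Buyer bears: origin terminal 251.29 + freight 4096.15 + insurance 577.66 + brokerage 469.47 + duty 7959.69 = 13354.26
Landed cost = invoice 31420.51 + 13354.26 = 44774.77

Total landed cost: USD 44774.77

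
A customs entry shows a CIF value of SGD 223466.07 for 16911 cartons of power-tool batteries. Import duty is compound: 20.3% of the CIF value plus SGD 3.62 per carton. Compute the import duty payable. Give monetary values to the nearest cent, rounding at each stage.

Import duty: SGD 106581.43

Ad valorem component: 223466.07 × 20.3% = 45363.61
Specific component: 16911 × 3.62 = 61217.82
Import duty = 45363.61 + 61217.82 = 106581.43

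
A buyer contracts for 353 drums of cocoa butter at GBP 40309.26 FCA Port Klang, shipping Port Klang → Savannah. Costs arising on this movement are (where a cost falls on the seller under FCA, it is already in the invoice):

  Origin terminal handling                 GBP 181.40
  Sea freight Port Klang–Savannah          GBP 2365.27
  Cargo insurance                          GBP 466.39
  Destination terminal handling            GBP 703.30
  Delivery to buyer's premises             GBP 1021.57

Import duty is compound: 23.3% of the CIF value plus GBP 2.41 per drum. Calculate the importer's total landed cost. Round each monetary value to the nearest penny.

Total landed cost: GBP 55992.02

FCA: the seller delivers export-cleared goods to the carrier; the buyer bears costs from that point.
CIF value = FCA price + origin terminal + freight + insurance = 40309.26 + 181.40 + 2365.27 + 466.39 = 43322.32
Ad valorem component: 43322.32 × 23.3% = 10094.10
Specific component: 353 × 2.41 = 850.73
Import duty = 10094.10 + 850.73 = 10944.83
Buyer bears: origin terminal 181.40 + freight 2365.27 + insurance 466.39 + destination terminal 703.30 + delivery 1021.57 + duty 10944.83 = 15682.76
Landed cost = invoice 40309.26 + 15682.76 = 55992.02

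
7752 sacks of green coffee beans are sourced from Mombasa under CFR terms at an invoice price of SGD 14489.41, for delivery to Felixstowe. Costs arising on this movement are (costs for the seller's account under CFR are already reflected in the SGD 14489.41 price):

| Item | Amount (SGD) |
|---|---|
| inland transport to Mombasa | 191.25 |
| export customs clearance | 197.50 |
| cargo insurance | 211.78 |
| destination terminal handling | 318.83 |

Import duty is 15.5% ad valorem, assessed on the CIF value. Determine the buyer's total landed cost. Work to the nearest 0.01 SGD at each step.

CFR: the seller pays costs through ocean freight to the destination port, but not insurance.
Already in the invoice (seller's account under CFR): inland to port, export clearance — exclude.
CIF value = CFR price + insurance = 14489.41 + 211.78 = 14701.19
Import duty = 14701.19 × 15.5% = 2278.68
Buyer bears: insurance 211.78 + destination terminal 318.83 + duty 2278.68 = 2809.29
Landed cost = invoice 14489.41 + 2809.29 = 17298.70

Total landed cost: SGD 17298.70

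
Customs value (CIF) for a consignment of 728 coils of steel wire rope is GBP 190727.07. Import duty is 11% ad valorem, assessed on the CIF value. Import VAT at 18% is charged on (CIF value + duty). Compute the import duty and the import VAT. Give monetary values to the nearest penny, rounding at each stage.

Import duty: GBP 20979.98; import VAT: GBP 38107.27

Import duty = 190727.07 × 11% = 20979.98
VAT base = CIF + duty = 190727.07 + 20979.98 = 211707.05
Import VAT = 211707.05 × 18% = 38107.27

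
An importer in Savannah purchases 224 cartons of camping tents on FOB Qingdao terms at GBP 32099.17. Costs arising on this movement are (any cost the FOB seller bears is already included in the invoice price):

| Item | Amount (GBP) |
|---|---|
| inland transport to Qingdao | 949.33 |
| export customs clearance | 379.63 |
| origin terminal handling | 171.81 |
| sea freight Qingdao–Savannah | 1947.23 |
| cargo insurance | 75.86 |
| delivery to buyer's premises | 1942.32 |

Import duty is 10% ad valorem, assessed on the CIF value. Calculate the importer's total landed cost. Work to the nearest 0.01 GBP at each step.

FOB: the seller bears costs until goods are on board at the origin port; the buyer bears freight, insurance and all costs thereafter.
Already in the invoice (seller's account under FOB): inland to port, export clearance, origin terminal — exclude.
CIF value = FOB price + freight + insurance = 32099.17 + 1947.23 + 75.86 = 34122.26
Import duty = 34122.26 × 10% = 3412.23
Buyer bears: freight 1947.23 + insurance 75.86 + delivery 1942.32 + duty 3412.23 = 7377.64
Landed cost = invoice 32099.17 + 7377.64 = 39476.81

Total landed cost: GBP 39476.81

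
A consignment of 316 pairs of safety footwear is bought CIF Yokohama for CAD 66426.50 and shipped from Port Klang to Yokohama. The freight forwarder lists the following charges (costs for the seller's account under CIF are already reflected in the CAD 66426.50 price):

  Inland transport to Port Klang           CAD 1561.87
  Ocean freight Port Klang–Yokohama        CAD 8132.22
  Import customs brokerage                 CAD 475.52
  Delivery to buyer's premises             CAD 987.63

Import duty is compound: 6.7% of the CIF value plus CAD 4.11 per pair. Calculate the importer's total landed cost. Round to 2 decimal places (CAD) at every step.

CIF: the seller pays costs through ocean freight and marine insurance to the destination port.
Already in the invoice (seller's account under CIF): inland to port, freight — exclude.
The CIF price already equals the CIF value: 66426.50
Ad valorem component: 66426.50 × 6.7% = 4450.58
Specific component: 316 × 4.11 = 1298.76
Import duty = 4450.58 + 1298.76 = 5749.34
Buyer bears: brokerage 475.52 + delivery 987.63 + duty 5749.34 = 7212.49
Landed cost = invoice 66426.50 + 7212.49 = 73638.99

Total landed cost: CAD 73638.99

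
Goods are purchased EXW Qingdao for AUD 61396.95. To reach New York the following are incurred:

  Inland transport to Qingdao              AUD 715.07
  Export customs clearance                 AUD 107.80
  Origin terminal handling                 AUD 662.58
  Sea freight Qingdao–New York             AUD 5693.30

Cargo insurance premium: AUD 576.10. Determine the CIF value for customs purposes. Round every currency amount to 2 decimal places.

CIF = EXW price + pre-shipment costs + freight + insurance
CIF = 61396.95 + 715.07 + 107.80 + 662.58 + 5693.30 + 576.10 = 69151.80

CIF value: AUD 69151.80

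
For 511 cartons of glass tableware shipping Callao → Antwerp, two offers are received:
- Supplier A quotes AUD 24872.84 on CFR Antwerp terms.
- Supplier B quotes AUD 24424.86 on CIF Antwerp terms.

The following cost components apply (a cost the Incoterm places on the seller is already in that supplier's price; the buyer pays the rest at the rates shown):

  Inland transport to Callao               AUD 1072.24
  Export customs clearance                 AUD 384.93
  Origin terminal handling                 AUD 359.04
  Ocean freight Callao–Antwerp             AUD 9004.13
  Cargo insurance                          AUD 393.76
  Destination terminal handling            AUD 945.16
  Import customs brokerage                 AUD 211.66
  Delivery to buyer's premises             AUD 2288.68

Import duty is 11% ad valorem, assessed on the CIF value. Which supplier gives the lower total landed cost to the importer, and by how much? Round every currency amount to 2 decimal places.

Supplier B is cheaper by AUD 934.34

Supplier A (CFR):
CIF value = CFR price + insurance = 24872.84 + 393.76 = 25266.60
Import duty = 25266.60 × 11% = 2779.33
Buyer bears (A): 393.76 + 945.16 + 211.66 + 2288.68 = 3839.26
Landed cost (A) = invoice 24872.84 + 3839.26 + duty 2779.33 = 31491.43
Supplier B (CIF):
The CIF price already equals the CIF value: 24424.86
Import duty = 24424.86 × 11% = 2686.73
Buyer bears (B): 945.16 + 211.66 + 2288.68 = 3445.50
Landed cost (B) = invoice 24424.86 + 3445.50 + duty 2686.73 = 30557.09
Difference = |31491.43 − 30557.09| = 934.34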